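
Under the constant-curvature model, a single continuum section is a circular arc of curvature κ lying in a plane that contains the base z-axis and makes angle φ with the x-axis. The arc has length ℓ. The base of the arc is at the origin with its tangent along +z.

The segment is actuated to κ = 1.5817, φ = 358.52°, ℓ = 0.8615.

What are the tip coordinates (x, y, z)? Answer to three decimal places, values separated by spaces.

θ = κ·ℓ = 1.5817 × 0.8615 = 1.36263 rad
ρ = (1 − cos θ)/κ = (1 − 0.20666)/1.5817 = 0.50157
z = sin θ / κ = 0.97841/1.5817 = 0.61858
x = ρ cos φ = 0.50157 × cos(358.52°) = 0.50141
y = ρ sin φ = 0.50157 × sin(358.52°) = -0.01295

0.501 -0.013 0.619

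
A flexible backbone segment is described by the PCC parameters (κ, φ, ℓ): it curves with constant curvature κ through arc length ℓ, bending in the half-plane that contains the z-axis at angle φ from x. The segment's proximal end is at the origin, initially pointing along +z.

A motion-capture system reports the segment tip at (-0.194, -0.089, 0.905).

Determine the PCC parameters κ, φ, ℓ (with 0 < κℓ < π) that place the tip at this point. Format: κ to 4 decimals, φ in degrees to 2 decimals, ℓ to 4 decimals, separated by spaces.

0.4937 204.64 0.9382

ρ = √(x²+y²) = √(-0.194² + -0.089²) = 0.21344
φ = atan2(y, x) mod 360° = atan2(-0.089, -0.194) = 204.6439°
|p|² = ρ² + z² = 0.21344² + 0.905² = 0.86458
κ = 2ρ / |p|² = 2×0.21344 / 0.86458 = 0.49374
θ = 2·atan2(ρ, z) = 2·atan2(0.21344, 0.905) = 0.46323 rad
ℓ = θ/κ = 0.46323/0.49374 = 0.93819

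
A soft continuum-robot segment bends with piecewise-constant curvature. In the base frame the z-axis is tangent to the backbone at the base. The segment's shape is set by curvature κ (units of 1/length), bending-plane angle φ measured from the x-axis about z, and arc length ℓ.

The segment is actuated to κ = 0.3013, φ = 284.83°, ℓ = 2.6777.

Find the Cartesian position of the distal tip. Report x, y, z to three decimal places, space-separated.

0.262 -0.989 2.397

θ = κ·ℓ = 0.3013 × 2.6777 = 0.80679 rad
ρ = (1 − cos θ)/κ = (1 − 0.69182)/0.3013 = 1.02284
z = sin θ / κ = 0.72207/0.3013 = 2.39652
x = ρ cos φ = 1.02284 × cos(284.83°) = 0.26180
y = ρ sin φ = 1.02284 × sin(284.83°) = -0.98877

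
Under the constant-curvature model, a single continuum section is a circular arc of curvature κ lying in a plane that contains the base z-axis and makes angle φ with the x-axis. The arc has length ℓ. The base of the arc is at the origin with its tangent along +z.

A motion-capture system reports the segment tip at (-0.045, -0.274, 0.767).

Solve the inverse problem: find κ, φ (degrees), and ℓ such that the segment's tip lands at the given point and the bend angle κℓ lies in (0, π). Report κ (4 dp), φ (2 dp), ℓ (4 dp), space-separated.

ρ = √(x²+y²) = √(-0.045² + -0.274²) = 0.27767
φ = atan2(y, x) mod 360° = atan2(-0.274, -0.045) = 260.6734°
|p|² = ρ² + z² = 0.27767² + 0.767² = 0.66539
κ = 2ρ / |p|² = 2×0.27767 / 0.66539 = 0.83461
θ = 2·atan2(ρ, z) = 2·atan2(0.27767, 0.767) = 0.69469 rad
ℓ = θ/κ = 0.69469/0.83461 = 0.83235

0.8346 260.67 0.8324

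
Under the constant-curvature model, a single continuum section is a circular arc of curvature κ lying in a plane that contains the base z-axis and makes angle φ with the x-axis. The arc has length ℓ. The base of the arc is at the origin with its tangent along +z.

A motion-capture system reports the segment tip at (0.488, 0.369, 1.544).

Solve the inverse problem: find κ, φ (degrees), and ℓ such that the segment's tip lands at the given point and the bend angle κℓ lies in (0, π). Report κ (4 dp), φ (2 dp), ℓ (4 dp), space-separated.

ρ = √(x²+y²) = √(0.488² + 0.369²) = 0.61180
φ = atan2(y, x) mod 360° = atan2(0.369, 0.488) = 37.0947°
|p|² = ρ² + z² = 0.61180² + 1.544² = 2.75824
κ = 2ρ / |p|² = 2×0.61180 / 2.75824 = 0.44362
θ = 2·atan2(ρ, z) = 2·atan2(0.61180, 1.544) = 0.75453 rad
ℓ = θ/κ = 0.75453/0.44362 = 1.70086

0.4436 37.09 1.7009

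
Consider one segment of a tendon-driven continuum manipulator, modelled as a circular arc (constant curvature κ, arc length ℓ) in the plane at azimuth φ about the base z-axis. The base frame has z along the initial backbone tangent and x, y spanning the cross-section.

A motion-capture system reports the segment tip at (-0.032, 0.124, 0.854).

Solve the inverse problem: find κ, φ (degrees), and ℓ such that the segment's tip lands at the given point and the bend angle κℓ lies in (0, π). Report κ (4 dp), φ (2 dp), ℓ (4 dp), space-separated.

ρ = √(x²+y²) = √(-0.032² + 0.124²) = 0.12806
φ = atan2(y, x) mod 360° = atan2(0.124, -0.032) = 104.4703°
|p|² = ρ² + z² = 0.12806² + 0.854² = 0.74572
κ = 2ρ / |p|² = 2×0.12806 / 0.74572 = 0.34346
θ = 2·atan2(ρ, z) = 2·atan2(0.12806, 0.854) = 0.29769 rad
ℓ = θ/κ = 0.29769/0.34346 = 0.86675

0.3435 104.47 0.8667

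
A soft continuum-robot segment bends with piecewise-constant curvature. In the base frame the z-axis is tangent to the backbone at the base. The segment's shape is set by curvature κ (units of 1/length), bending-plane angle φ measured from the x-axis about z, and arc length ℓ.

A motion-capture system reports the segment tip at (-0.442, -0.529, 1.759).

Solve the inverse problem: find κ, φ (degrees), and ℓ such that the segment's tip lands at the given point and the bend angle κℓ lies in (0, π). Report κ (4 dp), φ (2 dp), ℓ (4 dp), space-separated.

0.3863 230.12 1.9339

ρ = √(x²+y²) = √(-0.442² + -0.529²) = 0.68935
φ = atan2(y, x) mod 360° = atan2(-0.529, -0.442) = 230.1199°
|p|² = ρ² + z² = 0.68935² + 1.759² = 3.56929
κ = 2ρ / |p|² = 2×0.68935 / 3.56929 = 0.38627
θ = 2·atan2(ρ, z) = 2·atan2(0.68935, 1.759) = 0.74701 rad
ℓ = θ/κ = 0.74701/0.38627 = 1.93391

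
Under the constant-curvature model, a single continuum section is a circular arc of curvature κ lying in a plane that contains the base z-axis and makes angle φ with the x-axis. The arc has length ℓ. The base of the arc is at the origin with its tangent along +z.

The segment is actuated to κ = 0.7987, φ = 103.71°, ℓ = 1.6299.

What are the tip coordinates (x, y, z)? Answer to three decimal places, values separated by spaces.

θ = κ·ℓ = 0.7987 × 1.6299 = 1.30180 rad
ρ = (1 − cos θ)/κ = (1 − 0.26576)/0.7987 = 0.91929
z = sin θ / κ = 0.96404/0.7987 = 1.20701
x = ρ cos φ = 0.91929 × cos(103.71°) = -0.21788
y = ρ sin φ = 0.91929 × sin(103.71°) = 0.89310

-0.218 0.893 1.207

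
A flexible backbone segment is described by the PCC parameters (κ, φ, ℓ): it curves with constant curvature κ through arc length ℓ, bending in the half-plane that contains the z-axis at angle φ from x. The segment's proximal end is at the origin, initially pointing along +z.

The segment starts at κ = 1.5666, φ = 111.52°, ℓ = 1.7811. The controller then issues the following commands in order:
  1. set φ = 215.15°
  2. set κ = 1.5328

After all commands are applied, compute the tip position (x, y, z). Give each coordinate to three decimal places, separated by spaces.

-1.022 -0.720 0.261

initial: κ=1.5666, φ=111.52°, ℓ=1.7811
cmd 1: set φ=215.15° → (κ,φ,ℓ)=(1.5666,215.15°,1.7811) → tip=(-1.0120,-0.7125,0.2197)
cmd 2: set κ=1.5328 → (κ,φ,ℓ)=(1.5328,215.15°,1.7811) → tip=(-1.0223,-0.7198,0.2610)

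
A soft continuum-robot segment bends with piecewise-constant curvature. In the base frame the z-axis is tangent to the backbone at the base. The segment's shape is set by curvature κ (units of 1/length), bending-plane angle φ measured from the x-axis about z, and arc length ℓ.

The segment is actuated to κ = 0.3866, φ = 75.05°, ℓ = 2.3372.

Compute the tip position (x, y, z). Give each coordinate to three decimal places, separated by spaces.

θ = κ·ℓ = 0.3866 × 2.3372 = 0.90356 rad
ρ = (1 − cos θ)/κ = (1 − 0.61882)/0.3866 = 0.98599
z = sin θ / κ = 0.78554/0.3866 = 2.03191
x = ρ cos φ = 0.98599 × cos(75.05°) = 0.25436
y = ρ sin φ = 0.98599 × sin(75.05°) = 0.95262

0.254 0.953 2.032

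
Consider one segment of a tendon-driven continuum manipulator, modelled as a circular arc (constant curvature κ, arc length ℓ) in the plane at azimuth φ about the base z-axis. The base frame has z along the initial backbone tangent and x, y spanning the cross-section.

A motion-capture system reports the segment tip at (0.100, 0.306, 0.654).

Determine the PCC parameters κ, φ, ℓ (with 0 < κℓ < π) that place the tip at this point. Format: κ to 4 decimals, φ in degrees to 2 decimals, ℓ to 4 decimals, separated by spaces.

ρ = √(x²+y²) = √(0.100² + 0.306²) = 0.32193
φ = atan2(y, x) mod 360° = atan2(0.306, 0.100) = 71.9027°
|p|² = ρ² + z² = 0.32193² + 0.654² = 0.53135
κ = 2ρ / |p|² = 2×0.32193 / 0.53135 = 1.21172
θ = 2·atan2(ρ, z) = 2·atan2(0.32193, 0.654) = 0.91484 rad
ℓ = θ/κ = 0.91484/1.21172 = 0.75499

1.2117 71.90 0.7550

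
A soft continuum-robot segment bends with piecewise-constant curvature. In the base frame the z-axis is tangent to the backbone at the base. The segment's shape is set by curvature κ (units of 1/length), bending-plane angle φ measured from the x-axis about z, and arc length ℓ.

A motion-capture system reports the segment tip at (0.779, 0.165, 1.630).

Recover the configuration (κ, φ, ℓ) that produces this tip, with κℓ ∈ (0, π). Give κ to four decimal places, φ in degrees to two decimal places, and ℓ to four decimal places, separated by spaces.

0.4839 11.96 1.8781

ρ = √(x²+y²) = √(0.779² + 0.165²) = 0.79628
φ = atan2(y, x) mod 360° = atan2(0.165, 0.779) = 11.9591°
|p|² = ρ² + z² = 0.79628² + 1.630² = 3.29097
κ = 2ρ / |p|² = 2×0.79628 / 3.29097 = 0.48392
θ = 2·atan2(ρ, z) = 2·atan2(0.79628, 1.630) = 0.90884 rad
ℓ = θ/κ = 0.90884/0.48392 = 1.87807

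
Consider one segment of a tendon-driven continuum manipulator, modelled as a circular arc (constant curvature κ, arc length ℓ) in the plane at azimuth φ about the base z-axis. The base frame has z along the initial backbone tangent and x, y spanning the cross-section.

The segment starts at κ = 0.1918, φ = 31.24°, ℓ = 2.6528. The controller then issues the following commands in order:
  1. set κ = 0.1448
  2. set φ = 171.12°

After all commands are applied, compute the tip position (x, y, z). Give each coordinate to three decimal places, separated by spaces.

-0.497 0.078 2.588

initial: κ=0.1918, φ=31.24°, ℓ=2.6528
cmd 1: set κ=0.1448 → (κ,φ,ℓ)=(0.1448,31.24°,2.6528) → tip=(0.4303,0.2610,2.5880)
cmd 2: set φ=171.12° → (κ,φ,ℓ)=(0.1448,171.12°,2.6528) → tip=(-0.4972,0.0777,2.5880)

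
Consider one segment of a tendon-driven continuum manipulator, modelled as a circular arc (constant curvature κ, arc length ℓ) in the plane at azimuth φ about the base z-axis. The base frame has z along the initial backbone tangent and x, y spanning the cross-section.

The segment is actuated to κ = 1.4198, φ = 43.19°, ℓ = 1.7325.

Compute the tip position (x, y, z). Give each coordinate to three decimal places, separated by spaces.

θ = κ·ℓ = 1.4198 × 1.7325 = 2.45980 rad
ρ = (1 − cos θ)/κ = (1 − -0.77645)/1.4198 = 1.25119
z = sin θ / κ = 0.63018/1.4198 = 0.44385
x = ρ cos φ = 1.25119 × cos(43.19°) = 0.91223
y = ρ sin φ = 1.25119 × sin(43.19°) = 0.85634

0.912 0.856 0.444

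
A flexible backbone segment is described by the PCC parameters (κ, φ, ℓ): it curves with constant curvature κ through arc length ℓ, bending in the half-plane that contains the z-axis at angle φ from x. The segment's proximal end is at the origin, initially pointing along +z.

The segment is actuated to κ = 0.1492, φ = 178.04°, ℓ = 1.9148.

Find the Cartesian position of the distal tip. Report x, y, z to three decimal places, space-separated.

-0.272 0.009 1.889

θ = κ·ℓ = 0.1492 × 1.9148 = 0.28569 rad
ρ = (1 − cos θ)/κ = (1 − 0.95947)/0.1492 = 0.27166
z = sin θ / κ = 0.28182/0.1492 = 1.88886
x = ρ cos φ = 0.27166 × cos(178.04°) = -0.27150
y = ρ sin φ = 0.27166 × sin(178.04°) = 0.00929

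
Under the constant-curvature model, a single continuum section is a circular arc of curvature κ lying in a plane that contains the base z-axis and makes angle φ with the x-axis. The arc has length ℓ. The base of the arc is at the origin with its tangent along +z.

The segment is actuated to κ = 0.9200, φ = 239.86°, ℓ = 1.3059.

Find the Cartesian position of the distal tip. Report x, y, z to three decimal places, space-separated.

-0.349 -0.601 1.014

θ = κ·ℓ = 0.9200 × 1.3059 = 1.20143 rad
ρ = (1 − cos θ)/κ = (1 − 0.36103)/0.9200 = 0.69454
z = sin θ / κ = 0.93256/0.9200 = 1.01365
x = ρ cos φ = 0.69454 × cos(239.86°) = -0.34874
y = ρ sin φ = 0.69454 × sin(239.86°) = -0.60064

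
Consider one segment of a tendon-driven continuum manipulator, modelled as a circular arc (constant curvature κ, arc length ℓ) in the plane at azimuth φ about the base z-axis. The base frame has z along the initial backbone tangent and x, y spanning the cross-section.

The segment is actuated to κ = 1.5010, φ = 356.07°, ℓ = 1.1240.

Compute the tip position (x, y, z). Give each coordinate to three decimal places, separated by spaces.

θ = κ·ℓ = 1.5010 × 1.1240 = 1.68712 rad
ρ = (1 − cos θ)/κ = (1 − -0.11607)/1.5010 = 0.74355
z = sin θ / κ = 0.99324/1.5010 = 0.66172
x = ρ cos φ = 0.74355 × cos(356.07°) = 0.74180
y = ρ sin φ = 0.74355 × sin(356.07°) = -0.05096

0.742 -0.051 0.662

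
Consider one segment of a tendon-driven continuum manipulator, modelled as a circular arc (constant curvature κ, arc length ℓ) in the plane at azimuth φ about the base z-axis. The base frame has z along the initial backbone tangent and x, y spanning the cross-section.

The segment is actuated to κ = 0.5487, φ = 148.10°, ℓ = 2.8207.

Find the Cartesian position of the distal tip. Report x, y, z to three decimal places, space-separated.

-1.512 0.941 1.822

θ = κ·ℓ = 0.5487 × 2.8207 = 1.54772 rad
ρ = (1 − cos θ)/κ = (1 − 0.02308)/0.5487 = 1.78043
z = sin θ / κ = 0.99973/0.5487 = 1.82200
x = ρ cos φ = 1.78043 × cos(148.10°) = -1.51154
y = ρ sin φ = 1.78043 × sin(148.10°) = 0.94085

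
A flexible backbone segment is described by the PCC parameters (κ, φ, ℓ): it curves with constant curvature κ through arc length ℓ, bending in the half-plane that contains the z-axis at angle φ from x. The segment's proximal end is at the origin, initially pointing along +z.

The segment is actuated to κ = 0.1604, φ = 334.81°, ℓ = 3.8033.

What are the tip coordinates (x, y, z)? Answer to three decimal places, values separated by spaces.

1.018 -0.479 3.572

θ = κ·ℓ = 0.1604 × 3.8033 = 0.61005 rad
ρ = (1 − cos θ)/κ = (1 − 0.81962)/0.1604 = 1.12457
z = sin θ / κ = 0.57291/0.1604 = 3.57174
x = ρ cos φ = 1.12457 × cos(334.81°) = 1.01762
y = ρ sin φ = 1.12457 × sin(334.81°) = -0.47864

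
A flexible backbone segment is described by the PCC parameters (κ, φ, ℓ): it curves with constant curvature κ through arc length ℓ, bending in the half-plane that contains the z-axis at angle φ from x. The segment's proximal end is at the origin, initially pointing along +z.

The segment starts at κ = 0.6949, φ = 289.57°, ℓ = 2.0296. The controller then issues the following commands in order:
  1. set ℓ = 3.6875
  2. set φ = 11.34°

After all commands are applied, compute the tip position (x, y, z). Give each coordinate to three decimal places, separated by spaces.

initial: κ=0.6949, φ=289.57°, ℓ=2.0296
cmd 1: set ℓ=3.6875 → (κ,φ,ℓ)=(0.6949,289.57°,3.6875) → tip=(0.8854,-2.4907,0.7876)
cmd 2: set φ=11.34° → (κ,φ,ℓ)=(0.6949,11.34°,3.6875) → tip=(2.5918,0.5198,0.7876)

2.592 0.520 0.788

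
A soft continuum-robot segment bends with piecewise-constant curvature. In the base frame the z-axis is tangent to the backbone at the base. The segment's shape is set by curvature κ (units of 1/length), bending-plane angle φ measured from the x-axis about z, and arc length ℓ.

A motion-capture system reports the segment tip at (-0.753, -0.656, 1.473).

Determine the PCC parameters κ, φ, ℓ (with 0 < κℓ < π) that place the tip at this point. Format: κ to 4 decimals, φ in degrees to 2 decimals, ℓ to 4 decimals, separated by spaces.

0.6307 221.06 1.8894

ρ = √(x²+y²) = √(-0.753² + -0.656²) = 0.99867
φ = atan2(y, x) mod 360° = atan2(-0.656, -0.753) = 221.0618°
|p|² = ρ² + z² = 0.99867² + 1.473² = 3.16707
κ = 2ρ / |p|² = 2×0.99867 / 3.16707 = 0.63066
θ = 2·atan2(ρ, z) = 2·atan2(0.99867, 1.473) = 1.19159 rad
ℓ = θ/κ = 1.19159/0.63066 = 1.88944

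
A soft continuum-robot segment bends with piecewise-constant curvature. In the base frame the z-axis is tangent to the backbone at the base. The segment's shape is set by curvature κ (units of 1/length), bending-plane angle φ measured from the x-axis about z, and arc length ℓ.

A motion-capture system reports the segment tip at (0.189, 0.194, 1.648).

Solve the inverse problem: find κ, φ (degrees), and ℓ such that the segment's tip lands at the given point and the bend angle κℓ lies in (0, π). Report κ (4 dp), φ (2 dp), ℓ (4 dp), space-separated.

ρ = √(x²+y²) = √(0.189² + 0.194²) = 0.27084
φ = atan2(y, x) mod 360° = atan2(0.194, 0.189) = 45.7479°
|p|² = ρ² + z² = 0.27084² + 1.648² = 2.78926
κ = 2ρ / |p|² = 2×0.27084 / 2.78926 = 0.19421
θ = 2·atan2(ρ, z) = 2·atan2(0.27084, 1.648) = 0.32578 rad
ℓ = θ/κ = 0.32578/0.19421 = 1.67752

0.1942 45.75 1.6775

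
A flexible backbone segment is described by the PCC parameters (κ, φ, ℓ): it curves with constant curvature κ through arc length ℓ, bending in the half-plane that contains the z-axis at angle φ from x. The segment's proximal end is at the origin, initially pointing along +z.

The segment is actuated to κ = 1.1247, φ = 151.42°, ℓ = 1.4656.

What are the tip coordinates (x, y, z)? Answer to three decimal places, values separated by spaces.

-0.841 0.458 0.886

θ = κ·ℓ = 1.1247 × 1.4656 = 1.64836 rad
ρ = (1 − cos θ)/κ = (1 − -0.07749)/1.1247 = 0.95802
z = sin θ / κ = 0.99699/1.1247 = 0.88645
x = ρ cos φ = 0.95802 × cos(151.42°) = -0.84129
y = ρ sin φ = 0.95802 × sin(151.42°) = 0.45830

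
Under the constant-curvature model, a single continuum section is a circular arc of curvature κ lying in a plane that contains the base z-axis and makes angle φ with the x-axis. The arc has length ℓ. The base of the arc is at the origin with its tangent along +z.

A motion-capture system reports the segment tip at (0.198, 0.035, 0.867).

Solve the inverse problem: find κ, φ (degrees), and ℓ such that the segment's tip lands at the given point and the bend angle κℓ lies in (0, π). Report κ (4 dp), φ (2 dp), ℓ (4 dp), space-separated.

ρ = √(x²+y²) = √(0.198² + 0.035²) = 0.20107
φ = atan2(y, x) mod 360° = atan2(0.035, 0.198) = 10.0245°
|p|² = ρ² + z² = 0.20107² + 0.867² = 0.79212
κ = 2ρ / |p|² = 2×0.20107 / 0.79212 = 0.50768
θ = 2·atan2(ρ, z) = 2·atan2(0.20107, 0.867) = 0.45577 rad
ℓ = θ/κ = 0.45577/0.50768 = 0.89776

0.5077 10.02 0.8978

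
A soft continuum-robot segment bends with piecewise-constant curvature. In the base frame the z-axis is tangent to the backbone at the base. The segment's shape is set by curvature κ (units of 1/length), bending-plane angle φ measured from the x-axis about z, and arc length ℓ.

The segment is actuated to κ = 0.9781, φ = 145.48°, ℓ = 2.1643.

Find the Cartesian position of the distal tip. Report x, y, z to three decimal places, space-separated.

θ = κ·ℓ = 0.9781 × 2.1643 = 2.11690 rad
ρ = (1 − cos θ)/κ = (1 − -0.51936)/0.9781 = 1.55338
z = sin θ / κ = 0.85455/0.9781 = 0.87369
x = ρ cos φ = 1.55338 × cos(145.48°) = -1.27988
y = ρ sin φ = 1.55338 × sin(145.48°) = 0.88029

-1.280 0.880 0.874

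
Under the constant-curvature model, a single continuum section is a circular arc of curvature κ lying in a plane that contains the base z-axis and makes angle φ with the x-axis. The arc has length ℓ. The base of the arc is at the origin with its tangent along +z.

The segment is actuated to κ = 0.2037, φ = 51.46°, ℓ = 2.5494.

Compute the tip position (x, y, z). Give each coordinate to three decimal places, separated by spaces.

0.403 0.506 2.436

θ = κ·ℓ = 0.2037 × 2.5494 = 0.51931 rad
ρ = (1 − cos θ)/κ = (1 − 0.86816)/0.2037 = 0.64722
z = sin θ / κ = 0.49628/0.2037 = 2.43635
x = ρ cos φ = 0.64722 × cos(51.46°) = 0.40326
y = ρ sin φ = 0.64722 × sin(51.46°) = 0.50624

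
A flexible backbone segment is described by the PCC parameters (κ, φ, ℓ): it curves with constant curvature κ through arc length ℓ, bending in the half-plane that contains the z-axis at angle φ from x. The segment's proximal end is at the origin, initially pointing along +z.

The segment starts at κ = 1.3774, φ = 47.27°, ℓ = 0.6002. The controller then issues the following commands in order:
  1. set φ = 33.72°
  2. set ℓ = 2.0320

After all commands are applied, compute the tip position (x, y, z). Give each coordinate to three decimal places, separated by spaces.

initial: κ=1.3774, φ=47.27°, ℓ=0.6002
cmd 1: set φ=33.72° → (κ,φ,ℓ)=(1.3774,33.72°,0.6002) → tip=(0.1949,0.1301,0.5341)
cmd 2: set ℓ=2.0320 → (κ,φ,ℓ)=(1.3774,33.72°,2.0320) → tip=(1.1726,0.7826,0.2440)

1.173 0.783 0.244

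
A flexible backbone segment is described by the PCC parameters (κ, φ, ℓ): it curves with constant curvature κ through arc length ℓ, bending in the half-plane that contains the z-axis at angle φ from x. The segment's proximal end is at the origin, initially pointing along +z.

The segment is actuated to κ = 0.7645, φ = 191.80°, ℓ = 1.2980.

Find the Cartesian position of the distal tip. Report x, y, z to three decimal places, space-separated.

θ = κ·ℓ = 0.7645 × 1.2980 = 0.99232 rad
ρ = (1 − cos θ)/κ = (1 − 0.54675)/0.7645 = 0.59287
z = sin θ / κ = 0.83730/0.7645 = 1.09522
x = ρ cos φ = 0.59287 × cos(191.80°) = -0.58034
y = ρ sin φ = 0.59287 × sin(191.80°) = -0.12124

-0.580 -0.121 1.095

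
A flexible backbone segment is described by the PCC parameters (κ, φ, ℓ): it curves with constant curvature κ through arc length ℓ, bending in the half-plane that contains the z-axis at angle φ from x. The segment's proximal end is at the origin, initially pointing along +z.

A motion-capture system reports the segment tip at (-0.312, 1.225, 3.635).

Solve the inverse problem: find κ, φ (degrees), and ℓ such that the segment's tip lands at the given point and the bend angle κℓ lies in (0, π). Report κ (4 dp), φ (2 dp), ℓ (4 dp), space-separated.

0.1707 104.29 3.9213

ρ = √(x²+y²) = √(-0.312² + 1.225²) = 1.26411
φ = atan2(y, x) mod 360° = atan2(1.225, -0.312) = 104.2891°
|p|² = ρ² + z² = 1.26411² + 3.635² = 14.81119
κ = 2ρ / |p|² = 2×1.26411 / 14.81119 = 0.17070
θ = 2·atan2(ρ, z) = 2·atan2(1.26411, 3.635) = 0.66936 rad
ℓ = θ/κ = 0.66936/0.17070 = 3.92133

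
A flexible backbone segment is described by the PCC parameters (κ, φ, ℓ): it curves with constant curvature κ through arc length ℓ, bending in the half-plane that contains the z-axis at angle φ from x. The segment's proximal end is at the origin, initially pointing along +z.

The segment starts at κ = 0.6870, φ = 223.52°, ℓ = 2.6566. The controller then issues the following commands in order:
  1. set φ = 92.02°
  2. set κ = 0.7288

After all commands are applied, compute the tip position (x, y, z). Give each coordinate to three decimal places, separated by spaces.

initial: κ=0.6870, φ=223.52°, ℓ=2.6566
cmd 1: set φ=92.02° → (κ,φ,ℓ)=(0.6870,92.02°,2.6566) → tip=(-0.0642,1.8206,1.4088)
cmd 2: set κ=0.7288 → (κ,φ,ℓ)=(0.7288,92.02°,2.6566) → tip=(-0.0656,1.8612,1.2816)

-0.066 1.861 1.282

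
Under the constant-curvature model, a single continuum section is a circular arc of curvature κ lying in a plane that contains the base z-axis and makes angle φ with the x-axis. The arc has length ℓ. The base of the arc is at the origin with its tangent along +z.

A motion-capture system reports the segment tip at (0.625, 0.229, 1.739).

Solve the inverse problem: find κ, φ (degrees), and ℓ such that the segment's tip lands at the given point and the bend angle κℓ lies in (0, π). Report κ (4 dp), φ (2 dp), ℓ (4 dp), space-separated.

0.3840 20.12 1.9042

ρ = √(x²+y²) = √(0.625² + 0.229²) = 0.66563
φ = atan2(y, x) mod 360° = atan2(0.229, 0.625) = 20.1228°
|p|² = ρ² + z² = 0.66563² + 1.739² = 3.46719
κ = 2ρ / |p|² = 2×0.66563 / 3.46719 = 0.38396
θ = 2·atan2(ρ, z) = 2·atan2(0.66563, 1.739) = 0.73113 rad
ℓ = θ/κ = 0.73113/0.38396 = 1.90417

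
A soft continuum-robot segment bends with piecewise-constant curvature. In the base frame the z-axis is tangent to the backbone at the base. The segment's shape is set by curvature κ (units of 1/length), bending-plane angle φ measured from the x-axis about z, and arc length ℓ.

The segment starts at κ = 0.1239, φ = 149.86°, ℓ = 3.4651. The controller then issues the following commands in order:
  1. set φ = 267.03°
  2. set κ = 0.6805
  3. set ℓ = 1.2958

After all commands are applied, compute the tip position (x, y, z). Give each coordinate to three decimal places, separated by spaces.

-0.028 -0.535 1.134

initial: κ=0.1239, φ=149.86°, ℓ=3.4651
cmd 1: set φ=267.03° → (κ,φ,ℓ)=(0.1239,267.03°,3.4651) → tip=(-0.0380,-0.7315,3.3596)
cmd 2: set κ=0.6805 → (κ,φ,ℓ)=(0.6805,267.03°,3.4651) → tip=(-0.1301,-2.5071,1.0372)
cmd 3: set ℓ=1.2958 → (κ,φ,ℓ)=(0.6805,267.03°,1.2958) → tip=(-0.0277,-0.5345,1.1343)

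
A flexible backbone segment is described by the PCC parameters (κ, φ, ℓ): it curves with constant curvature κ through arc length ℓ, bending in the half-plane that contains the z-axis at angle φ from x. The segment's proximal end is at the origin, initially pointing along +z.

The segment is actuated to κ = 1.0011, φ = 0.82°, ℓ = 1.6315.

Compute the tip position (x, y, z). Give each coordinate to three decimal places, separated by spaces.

θ = κ·ℓ = 1.0011 × 1.6315 = 1.63329 rad
ρ = (1 − cos θ)/κ = (1 − -0.06246)/1.0011 = 1.06129
z = sin θ / κ = 0.99805/1.0011 = 0.99695
x = ρ cos φ = 1.06129 × cos(0.82°) = 1.06118
y = ρ sin φ = 1.06129 × sin(0.82°) = 0.01519

1.061 0.015 0.997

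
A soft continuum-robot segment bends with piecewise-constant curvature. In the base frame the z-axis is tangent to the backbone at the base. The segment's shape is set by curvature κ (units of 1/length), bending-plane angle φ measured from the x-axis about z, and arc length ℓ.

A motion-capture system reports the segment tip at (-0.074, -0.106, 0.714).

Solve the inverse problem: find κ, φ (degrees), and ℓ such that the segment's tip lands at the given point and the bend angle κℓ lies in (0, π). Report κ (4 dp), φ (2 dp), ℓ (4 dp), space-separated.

0.4911 235.08 0.7295

ρ = √(x²+y²) = √(-0.074² + -0.106²) = 0.12927
φ = atan2(y, x) mod 360° = atan2(-0.106, -0.074) = 235.0806°
|p|² = ρ² + z² = 0.12927² + 0.714² = 0.52651
κ = 2ρ / |p|² = 2×0.12927 / 0.52651 = 0.49107
θ = 2·atan2(ρ, z) = 2·atan2(0.12927, 0.714) = 0.35823 rad
ℓ = θ/κ = 0.35823/0.49107 = 0.72950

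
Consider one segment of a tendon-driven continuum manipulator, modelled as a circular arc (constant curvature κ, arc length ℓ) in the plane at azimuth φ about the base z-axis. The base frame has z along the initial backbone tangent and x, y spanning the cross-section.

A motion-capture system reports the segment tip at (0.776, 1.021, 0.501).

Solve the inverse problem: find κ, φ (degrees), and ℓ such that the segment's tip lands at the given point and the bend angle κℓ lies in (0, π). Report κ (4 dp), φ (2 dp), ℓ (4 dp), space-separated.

ρ = √(x²+y²) = √(0.776² + 1.021²) = 1.28243
φ = atan2(y, x) mod 360° = atan2(1.021, 0.776) = 52.7637°
|p|² = ρ² + z² = 1.28243² + 0.501² = 1.89562
κ = 2ρ / |p|² = 2×1.28243 / 1.89562 = 1.35304
θ = 2·atan2(ρ, z) = 2·atan2(1.28243, 0.501) = 2.39673 rad
ℓ = θ/κ = 2.39673/1.35304 = 1.77136

1.3530 52.76 1.7714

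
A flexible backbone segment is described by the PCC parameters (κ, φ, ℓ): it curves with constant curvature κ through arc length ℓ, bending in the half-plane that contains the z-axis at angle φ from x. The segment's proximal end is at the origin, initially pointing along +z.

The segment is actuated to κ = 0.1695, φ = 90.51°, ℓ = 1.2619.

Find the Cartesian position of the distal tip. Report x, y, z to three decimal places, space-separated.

-0.001 0.134 1.252

θ = κ·ℓ = 0.1695 × 1.2619 = 0.21389 rad
ρ = (1 − cos θ)/κ = (1 − 0.97721)/0.1695 = 0.13444
z = sin θ / κ = 0.21226/0.1695 = 1.25230
x = ρ cos φ = 0.13444 × cos(90.51°) = -0.00120
y = ρ sin φ = 0.13444 × sin(90.51°) = 0.13444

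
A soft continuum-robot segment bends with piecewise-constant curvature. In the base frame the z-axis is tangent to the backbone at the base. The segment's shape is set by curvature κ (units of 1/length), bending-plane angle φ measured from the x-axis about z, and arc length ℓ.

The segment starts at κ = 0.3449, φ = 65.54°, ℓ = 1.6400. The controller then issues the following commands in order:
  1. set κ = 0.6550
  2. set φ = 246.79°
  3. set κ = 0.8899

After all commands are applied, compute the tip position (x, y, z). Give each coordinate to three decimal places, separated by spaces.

initial: κ=0.3449, φ=65.54°, ℓ=1.6400
cmd 1: set κ=0.6550 → (κ,φ,ℓ)=(0.6550,65.54°,1.6400) → tip=(0.3310,0.7276,1.3423)
cmd 2: set φ=246.79° → (κ,φ,ℓ)=(0.6550,246.79°,1.6400) → tip=(-0.3150,-0.7346,1.3423)
cmd 3: set κ=0.8899 → (κ,φ,ℓ)=(0.8899,246.79°,1.6400) → tip=(-0.3936,-0.9180,1.1168)

-0.394 -0.918 1.117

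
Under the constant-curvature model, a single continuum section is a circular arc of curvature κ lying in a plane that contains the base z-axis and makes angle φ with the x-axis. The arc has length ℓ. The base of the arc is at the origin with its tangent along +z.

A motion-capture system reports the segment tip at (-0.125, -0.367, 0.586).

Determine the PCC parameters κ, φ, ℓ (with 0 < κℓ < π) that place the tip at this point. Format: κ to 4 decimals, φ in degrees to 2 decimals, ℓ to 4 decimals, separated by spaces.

1.5706 251.19 0.7443

ρ = √(x²+y²) = √(-0.125² + -0.367²) = 0.38770
φ = atan2(y, x) mod 360° = atan2(-0.367, -0.125) = 251.1912°
|p|² = ρ² + z² = 0.38770² + 0.586² = 0.49371
κ = 2ρ / |p|² = 2×0.38770 / 0.49371 = 1.57057
θ = 2·atan2(ρ, z) = 2·atan2(0.38770, 0.586) = 1.16899 rad
ℓ = θ/κ = 1.16899/1.57057 = 0.74431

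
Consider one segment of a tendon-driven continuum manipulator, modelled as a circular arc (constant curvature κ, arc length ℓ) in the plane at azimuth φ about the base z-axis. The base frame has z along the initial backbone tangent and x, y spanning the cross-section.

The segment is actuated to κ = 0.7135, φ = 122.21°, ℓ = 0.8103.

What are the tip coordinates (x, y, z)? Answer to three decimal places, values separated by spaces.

-0.121 0.193 0.766

θ = κ·ℓ = 0.7135 × 0.8103 = 0.57815 rad
ρ = (1 − cos θ)/κ = (1 − 0.83748)/0.7135 = 0.22778
z = sin θ / κ = 0.54647/0.7135 = 0.76591
x = ρ cos φ = 0.22778 × cos(122.21°) = -0.12141
y = ρ sin φ = 0.22778 × sin(122.21°) = 0.19273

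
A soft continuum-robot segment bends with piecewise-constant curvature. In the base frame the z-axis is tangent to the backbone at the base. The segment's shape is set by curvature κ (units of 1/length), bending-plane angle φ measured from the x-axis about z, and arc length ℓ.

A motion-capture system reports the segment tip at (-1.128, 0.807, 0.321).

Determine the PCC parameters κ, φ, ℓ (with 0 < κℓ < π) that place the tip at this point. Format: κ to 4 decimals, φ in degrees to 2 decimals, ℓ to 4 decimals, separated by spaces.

ρ = √(x²+y²) = √(-1.128² + 0.807²) = 1.38695
φ = atan2(y, x) mod 360° = atan2(0.807, -1.128) = 144.4191°
|p|² = ρ² + z² = 1.38695² + 0.321² = 2.02667
κ = 2ρ / |p|² = 2×1.38695 / 2.02667 = 1.36870
θ = 2·atan2(ρ, z) = 2·atan2(1.38695, 0.321) = 2.68672 rad
ℓ = θ/κ = 2.68672/1.36870 = 1.96297

1.3687 144.42 1.9630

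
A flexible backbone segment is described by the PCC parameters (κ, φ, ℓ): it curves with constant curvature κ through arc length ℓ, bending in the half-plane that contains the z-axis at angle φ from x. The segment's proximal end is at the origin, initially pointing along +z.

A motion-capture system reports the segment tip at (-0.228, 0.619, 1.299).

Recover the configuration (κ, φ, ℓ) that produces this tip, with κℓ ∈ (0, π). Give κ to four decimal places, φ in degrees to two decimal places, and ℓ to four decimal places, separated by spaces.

0.6216 110.22 1.5119

ρ = √(x²+y²) = √(-0.228² + 0.619²) = 0.65966
φ = atan2(y, x) mod 360° = atan2(0.619, -0.228) = 110.2206°
|p|² = ρ² + z² = 0.65966² + 1.299² = 2.12255
κ = 2ρ / |p|² = 2×0.65966 / 2.12255 = 0.62157
θ = 2·atan2(ρ, z) = 2·atan2(0.65966, 1.299) = 0.93976 rad
ℓ = θ/κ = 0.93976/0.62157 = 1.51192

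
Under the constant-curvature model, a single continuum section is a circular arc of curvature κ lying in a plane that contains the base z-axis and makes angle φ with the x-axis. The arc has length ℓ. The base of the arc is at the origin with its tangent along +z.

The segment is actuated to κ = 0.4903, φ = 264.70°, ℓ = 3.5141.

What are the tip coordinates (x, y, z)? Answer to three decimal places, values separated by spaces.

-0.217 -2.339 2.016

θ = κ·ℓ = 0.4903 × 3.5141 = 1.72296 rad
ρ = (1 − cos θ)/κ = (1 − -0.15158)/0.4903 = 2.34873
z = sin θ / κ = 0.98844/0.4903 = 2.01600
x = ρ cos φ = 2.34873 × cos(264.70°) = -0.21695
y = ρ sin φ = 2.34873 × sin(264.70°) = -2.33868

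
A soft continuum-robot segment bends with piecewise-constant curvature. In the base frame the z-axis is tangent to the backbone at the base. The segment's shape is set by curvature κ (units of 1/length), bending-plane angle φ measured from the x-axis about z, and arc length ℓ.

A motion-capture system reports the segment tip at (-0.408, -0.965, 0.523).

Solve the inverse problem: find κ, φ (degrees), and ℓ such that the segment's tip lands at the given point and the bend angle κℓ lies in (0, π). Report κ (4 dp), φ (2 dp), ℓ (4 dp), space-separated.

ρ = √(x²+y²) = √(-0.408² + -0.965²) = 1.04771
φ = atan2(y, x) mod 360° = atan2(-0.965, -0.408) = 247.0815°
|p|² = ρ² + z² = 1.04771² + 0.523² = 1.37122
κ = 2ρ / |p|² = 2×1.04771 / 1.37122 = 1.52814
θ = 2·atan2(ρ, z) = 2·atan2(1.04771, 0.523) = 2.21560 rad
ℓ = θ/κ = 2.21560/1.52814 = 1.44987

1.5281 247.08 1.4499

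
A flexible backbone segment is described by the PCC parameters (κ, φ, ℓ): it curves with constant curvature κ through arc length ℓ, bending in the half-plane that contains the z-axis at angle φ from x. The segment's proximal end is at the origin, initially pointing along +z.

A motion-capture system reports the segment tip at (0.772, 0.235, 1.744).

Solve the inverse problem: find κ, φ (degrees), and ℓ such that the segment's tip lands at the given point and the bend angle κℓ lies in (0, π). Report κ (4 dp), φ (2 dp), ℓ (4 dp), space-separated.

ρ = √(x²+y²) = √(0.772² + 0.235²) = 0.80698
φ = atan2(y, x) mod 360° = atan2(0.235, 0.772) = 16.9305°
|p|² = ρ² + z² = 0.80698² + 1.744² = 3.69274
κ = 2ρ / |p|² = 2×0.80698 / 3.69274 = 0.43706
θ = 2·atan2(ρ, z) = 2·atan2(0.80698, 1.744) = 0.86675 rad
ℓ = θ/κ = 0.86675/0.43706 = 1.98315

0.4371 16.93 1.9831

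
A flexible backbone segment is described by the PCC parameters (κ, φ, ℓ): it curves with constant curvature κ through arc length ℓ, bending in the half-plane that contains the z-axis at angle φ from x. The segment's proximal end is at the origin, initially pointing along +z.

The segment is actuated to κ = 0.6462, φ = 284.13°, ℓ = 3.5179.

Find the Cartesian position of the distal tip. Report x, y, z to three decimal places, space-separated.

θ = κ·ℓ = 0.6462 × 3.5179 = 2.27327 rad
ρ = (1 − cos θ)/κ = (1 − -0.64611)/0.6462 = 2.54736
z = sin θ / κ = 0.76325/0.6462 = 1.18113
x = ρ cos φ = 2.54736 × cos(284.13°) = 0.62187
y = ρ sin φ = 2.54736 × sin(284.13°) = -2.47029

0.622 -2.470 1.181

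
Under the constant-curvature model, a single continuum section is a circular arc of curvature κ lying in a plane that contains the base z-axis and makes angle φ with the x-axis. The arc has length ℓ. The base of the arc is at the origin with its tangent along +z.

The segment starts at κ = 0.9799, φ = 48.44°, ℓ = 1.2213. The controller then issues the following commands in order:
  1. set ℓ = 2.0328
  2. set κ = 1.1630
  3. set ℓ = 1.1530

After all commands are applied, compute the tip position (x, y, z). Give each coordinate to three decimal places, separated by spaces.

initial: κ=0.9799, φ=48.44°, ℓ=1.2213
cmd 1: set ℓ=2.0328 → (κ,φ,ℓ)=(0.9799,48.44°,2.0328) → tip=(0.9538,1.0758,0.9313)
cmd 2: set κ=1.1630 → (κ,φ,ℓ)=(1.1630,48.44°,2.0328) → tip=(0.9770,1.1019,0.6031)
cmd 3: set ℓ=1.1530 → (κ,φ,ℓ)=(1.1630,48.44°,1.1530) → tip=(0.4405,0.4968,0.8372)

0.440 0.497 0.837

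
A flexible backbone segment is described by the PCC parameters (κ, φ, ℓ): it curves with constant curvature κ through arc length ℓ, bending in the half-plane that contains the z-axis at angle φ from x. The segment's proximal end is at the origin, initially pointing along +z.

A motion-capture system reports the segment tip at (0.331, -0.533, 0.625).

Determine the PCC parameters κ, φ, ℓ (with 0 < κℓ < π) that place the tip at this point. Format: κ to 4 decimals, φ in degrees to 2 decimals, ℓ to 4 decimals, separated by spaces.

1.6000 301.84 0.9842

ρ = √(x²+y²) = √(0.331² + -0.533²) = 0.62742
φ = atan2(y, x) mod 360° = atan2(-0.533, 0.331) = 301.8408°
|p|² = ρ² + z² = 0.62742² + 0.625² = 0.78428
κ = 2ρ / |p|² = 2×0.62742 / 0.78428 = 1.59999
θ = 2·atan2(ρ, z) = 2·atan2(0.62742, 0.625) = 1.57465 rad
ℓ = θ/κ = 1.57465/1.59999 = 0.98417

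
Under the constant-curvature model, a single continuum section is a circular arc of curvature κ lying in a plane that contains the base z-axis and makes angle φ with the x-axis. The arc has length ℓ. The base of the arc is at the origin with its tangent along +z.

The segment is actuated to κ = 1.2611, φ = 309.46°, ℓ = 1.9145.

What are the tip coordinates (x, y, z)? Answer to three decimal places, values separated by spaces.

0.880 -1.070 0.527

θ = κ·ℓ = 1.2611 × 1.9145 = 2.41438 rad
ρ = (1 − cos θ)/κ = (1 − -0.74703)/1.2611 = 1.38532
z = sin θ / κ = 0.66479/1.2611 = 0.52715
x = ρ cos φ = 1.38532 × cos(309.46°) = 0.88043
y = ρ sin φ = 1.38532 × sin(309.46°) = -1.06956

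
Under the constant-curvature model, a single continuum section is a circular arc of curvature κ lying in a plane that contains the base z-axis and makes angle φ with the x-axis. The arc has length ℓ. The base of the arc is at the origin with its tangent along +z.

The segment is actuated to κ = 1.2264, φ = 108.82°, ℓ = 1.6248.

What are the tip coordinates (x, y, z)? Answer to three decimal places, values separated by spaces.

-0.371 1.088 0.744

θ = κ·ℓ = 1.2264 × 1.6248 = 1.99265 rad
ρ = (1 − cos θ)/κ = (1 − -0.40946)/1.2264 = 1.14926
z = sin θ / κ = 0.91233/1.2264 = 0.74391
x = ρ cos φ = 1.14926 × cos(108.82°) = -0.37075
y = ρ sin φ = 1.14926 × sin(108.82°) = 1.08782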